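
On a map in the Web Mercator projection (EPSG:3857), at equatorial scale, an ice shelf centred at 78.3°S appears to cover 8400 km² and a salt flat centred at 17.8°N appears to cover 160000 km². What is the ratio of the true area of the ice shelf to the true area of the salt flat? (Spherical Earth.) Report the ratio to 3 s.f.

0.00238

Since Mercator area scale is 1/cos²φ, the true area equals the apparent area multiplied by cos²φ.
True area of ice shelf: 8400 × cos²(78.3°) = 8400 × 0.04112 = 345.4 km².
True area of salt flat: 160000 × cos²(17.8°) = 160000 × 0.9066 = 145000 km².
Ratio = 345.4 / 145000 ≈ 0.00238.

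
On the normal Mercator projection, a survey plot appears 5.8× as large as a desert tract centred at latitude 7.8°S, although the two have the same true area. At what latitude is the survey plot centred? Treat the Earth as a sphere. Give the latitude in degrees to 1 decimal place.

65.7°

On Mercator, (apparent₁)/(apparent₂) = sec²φ₁ / sec²φ₂ when true areas are equal.
cos²φ₂ / cos²φ₁ = 5.8  ⇒  cos φ₁ = cos 7.8° / √5.8 = 0.9907/2.408 = 0.4114.
φ₁ = arccos(0.4114) ≈ 65.7°.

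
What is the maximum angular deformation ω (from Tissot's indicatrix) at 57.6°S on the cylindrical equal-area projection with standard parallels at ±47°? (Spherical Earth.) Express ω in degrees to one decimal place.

A cylindrical equal-area projection with standard parallel φ₀ has meridian scale h = cos φ / cos φ₀ and parallel scale k = cos φ₀ / cos φ (so areas are preserved, h·k = 1).
At 57.6°: h = 0.7857, k = 1.273; principal scales a = 1.273, b = 0.7857.
sin(ω/2) = (a − b)/(a + b) = 0.4871/2.058 = 0.2366, so ω = 2 arcsin(0.2366) ≈ 27.4°.

27.4°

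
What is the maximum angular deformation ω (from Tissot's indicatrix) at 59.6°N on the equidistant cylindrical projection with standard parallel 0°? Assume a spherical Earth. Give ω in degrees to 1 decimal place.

For the equirectangular projection with φ₀ = 0 (plate carrée), h = 1 along meridians and k = sec φ along parallels.
At 59.6°: h = 1.000, k = 1.976; principal scales a = 1.976, b = 1.000.
sin(ω/2) = (a − b)/(a + b) = 0.9762/2.976 = 0.3280, so ω = 2 arcsin(0.3280) ≈ 38.3°.

38.3°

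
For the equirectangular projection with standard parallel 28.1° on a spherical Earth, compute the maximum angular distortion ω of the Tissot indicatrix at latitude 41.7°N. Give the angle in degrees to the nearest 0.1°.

9.5°

In the equirectangular projection with standard parallel φ₀ = 28.1° (x = Rλ cos φ₀, y = Rφ), meridians are true-scale (h = 1) and the parallel scale is k = cos φ₀ / cos φ.
At 41.7°: h = 1.000, k = 1.181; principal scales a = 1.181, b = 1.000.
sin(ω/2) = (a − b)/(a + b) = 0.1815/2.181 = 0.08318, so ω = 2 arcsin(0.08318) ≈ 9.5°.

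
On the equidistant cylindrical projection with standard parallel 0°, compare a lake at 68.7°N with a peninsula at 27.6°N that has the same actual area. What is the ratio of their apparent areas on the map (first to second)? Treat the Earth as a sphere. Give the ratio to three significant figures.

In the plate carrée (x = Rλ, y = Rφ), meridians are true-scale (h = 1) and parallels are stretched by k = sec φ.
Areal scale at 68.7°: h·k = 1.000 × 2.753 = 2.753.
Areal scale at 27.6°: h·k = 1.000 × 1.128 = 1.128.
Ratio = 2.753/1.128 ≈ 2.44.

2.44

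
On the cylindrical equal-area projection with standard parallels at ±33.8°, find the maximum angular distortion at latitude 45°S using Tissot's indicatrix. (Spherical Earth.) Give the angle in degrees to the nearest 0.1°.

A cylindrical equal-area projection with standard parallel φ₀ has meridian scale h = cos φ / cos φ₀ and parallel scale k = cos φ₀ / cos φ (so areas are preserved, h·k = 1).
At 45°: h = 0.8509, k = 1.175; principal scales a = 1.175, b = 0.8509.
sin(ω/2) = (a − b)/(a + b) = 0.3243/2.026 = 0.1600, so ω = 2 arcsin(0.1600) ≈ 18.4°.

18.4°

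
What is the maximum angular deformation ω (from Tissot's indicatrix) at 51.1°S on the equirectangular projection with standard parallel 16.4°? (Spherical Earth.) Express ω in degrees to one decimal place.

24.1°

In the equirectangular projection with standard parallel φ₀ = 16.4° (x = Rλ cos φ₀, y = Rφ), meridians are true-scale (h = 1) and the parallel scale is k = cos φ₀ / cos φ.
At 51.1°: h = 1.000, k = 1.528; principal scales a = 1.528, b = 1.000.
sin(ω/2) = (a − b)/(a + b) = 0.5277/2.528 = 0.2088, so ω = 2 arcsin(0.2088) ≈ 24.1°.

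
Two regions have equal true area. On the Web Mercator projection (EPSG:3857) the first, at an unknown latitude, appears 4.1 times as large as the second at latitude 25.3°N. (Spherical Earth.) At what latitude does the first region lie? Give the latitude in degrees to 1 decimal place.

Mercator areal scale is sec²φ, so apparent-area ratio = sec²φ₁ / sec²φ₂ = cos²φ₂ / cos²φ₁.
cos²φ₂ / cos²φ₁ = 4.1  ⇒  cos φ₁ = cos 25.3° / √4.1 = 0.9041/2.025 = 0.4465.
φ₁ = arccos(0.4465) ≈ 63.5°.

63.5°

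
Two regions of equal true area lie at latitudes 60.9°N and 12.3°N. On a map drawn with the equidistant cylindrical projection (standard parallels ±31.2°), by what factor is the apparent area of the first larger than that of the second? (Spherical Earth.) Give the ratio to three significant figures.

The equidistant cylindrical projection with φ₀ = 31.2° has h = 1 (meridians true) and k = cos φ₀ / cos φ along parallels.
Areal scale at 60.9°: h·k = 1.000 × 1.759 = 1.759.
Areal scale at 12.3°: h·k = 1.000 × 0.8755 = 0.8755.
Ratio = 1.759/0.8755 ≈ 2.01.

2.01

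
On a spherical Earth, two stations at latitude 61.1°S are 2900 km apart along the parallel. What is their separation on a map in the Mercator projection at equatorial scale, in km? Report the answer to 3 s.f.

6000 km

For Mercator, h = k = sec φ (a conformal cylindrical projection has a single point scale, 1/cos φ).
Along the parallel, k = sec 61.1° = 1/0.4833 = 2.069.
Map distance = 2900 × 2.069 ≈ 6000 km.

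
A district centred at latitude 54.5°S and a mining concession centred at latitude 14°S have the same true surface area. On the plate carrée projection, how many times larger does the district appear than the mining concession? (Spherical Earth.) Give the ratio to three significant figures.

1.67

In the plate carrée (x = Rλ, y = Rφ), meridians are true-scale (h = 1) and parallels are stretched by k = sec φ.
Areal scale at 54.5°: h·k = 1.000 × 1.722 = 1.722.
Areal scale at 14°: h·k = 1.000 × 1.031 = 1.031.
Ratio = 1.722/1.031 ≈ 1.67.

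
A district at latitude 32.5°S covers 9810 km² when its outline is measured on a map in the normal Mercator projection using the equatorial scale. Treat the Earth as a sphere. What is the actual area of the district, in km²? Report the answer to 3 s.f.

The Mercator projection is conformal; its linear scale factor is the same in every direction and equals sec φ = 1/cos φ.
Areal scale = k² = sec²φ = 1/cos²(32.5°) = 1/0.8434² = 1.406.
True area = apparent / (areal scale) = 9810 / 1.406 ≈ 6980 km².

6980 km²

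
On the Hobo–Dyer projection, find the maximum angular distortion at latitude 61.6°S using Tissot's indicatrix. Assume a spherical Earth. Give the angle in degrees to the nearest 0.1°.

56.2°

The Hobo–Dyer projection is cylindrical equal-area with φ₀ = 37.5°. Cylindrical equal-area (φ₀ = 37.5°): h = cos φ / cos 37.5° along meridians, k = cos 37.5° / cos φ along parallels; h·k = 1.
At 61.6°: h = 0.5995, k = 1.668; principal scales a = 1.668, b = 0.5995.
sin(ω/2) = (a − b)/(a + b) = 1.069/2.268 = 0.4712, so ω = 2 arcsin(0.4712) ≈ 56.2°.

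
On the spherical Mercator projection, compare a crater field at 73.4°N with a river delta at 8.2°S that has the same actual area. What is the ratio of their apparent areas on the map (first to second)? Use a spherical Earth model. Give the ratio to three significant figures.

On Mercator, area is exaggerated by sec²φ = 1/cos²φ.
At 73.4°: sec²(73.4°) = 1/0.2857² = 12.25.
At 8.2°: sec²(8.2°) = 1/0.9898² = 1.021.
Ratio = 12.25/1.021 = cos²(8.2°)/cos²(73.4°) ≈ 12.0.

12.0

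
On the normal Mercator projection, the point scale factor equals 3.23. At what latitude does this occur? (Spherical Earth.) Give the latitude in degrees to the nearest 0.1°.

72.0°

Mercator scale is k = sec φ = 1/cos φ.
1/cos φ = 3.23  ⇒  cos φ = 0.3096  ⇒  φ = arccos(0.3096) ≈ 72.0°.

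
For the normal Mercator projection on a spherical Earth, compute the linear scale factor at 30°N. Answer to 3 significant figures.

1.15

The Mercator projection is conformal; its linear scale factor is the same in every direction and equals sec φ = 1/cos φ.
k = 1/cos 30° = 1/0.8660 = 1.155.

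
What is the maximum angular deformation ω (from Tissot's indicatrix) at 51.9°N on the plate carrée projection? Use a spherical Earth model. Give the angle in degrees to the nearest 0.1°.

In the plate carrée (x = Rλ, y = Rφ), meridians are true-scale (h = 1) and parallels are stretched by k = sec φ.
At 51.9°: h = 1.000, k = 1.621; principal scales a = 1.621, b = 1.000.
sin(ω/2) = (a − b)/(a + b) = 0.6207/2.621 = 0.2368, so ω = 2 arcsin(0.2368) ≈ 27.4°.

27.4°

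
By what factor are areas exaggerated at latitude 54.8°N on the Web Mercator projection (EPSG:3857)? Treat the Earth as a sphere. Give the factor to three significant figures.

The Mercator projection is conformal; its linear scale factor is the same in every direction and equals sec φ = 1/cos φ.
Areal scale = k² = sec²φ = 1/cos²(54.8°) = 1/0.5764² = 3.010.

3.01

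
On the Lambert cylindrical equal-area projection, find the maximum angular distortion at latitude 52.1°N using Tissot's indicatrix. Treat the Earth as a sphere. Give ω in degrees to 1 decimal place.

The Lambert cylindrical equal-area projection is the cylindrical equal-area projection with its standard parallel at the equator (φ₀ = 0). Cylindrical equal-area (φ₀ = 0°): h = cos φ / cos 0° along meridians, k = cos 0° / cos φ along parallels; h·k = 1.
At 52.1°: h = 0.6143, k = 1.628; principal scales a = 1.628, b = 0.6143.
sin(ω/2) = (a − b)/(a + b) = 1.014/2.242 = 0.4521, so ω = 2 arcsin(0.4521) ≈ 53.8°.

53.8°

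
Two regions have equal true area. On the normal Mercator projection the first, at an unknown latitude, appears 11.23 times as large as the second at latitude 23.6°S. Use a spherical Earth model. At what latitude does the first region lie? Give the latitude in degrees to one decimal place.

74.1°

Mercator areal scale is sec²φ, so apparent-area ratio = sec²φ₁ / sec²φ₂ = cos²φ₂ / cos²φ₁.
cos²φ₂ / cos²φ₁ = 11.23  ⇒  cos φ₁ = cos 23.6° / √11.23 = 0.9164/3.351 = 0.2734.
φ₁ = arccos(0.2734) ≈ 74.1°.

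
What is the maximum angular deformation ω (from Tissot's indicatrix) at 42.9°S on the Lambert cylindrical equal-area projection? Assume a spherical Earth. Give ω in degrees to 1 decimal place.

The Lambert cylindrical equal-area projection is the cylindrical equal-area projection with its standard parallel at the equator (φ₀ = 0). For cylindrical equal-area with standard parallel φ₀, h = cos φ / cos φ₀ and k = cos φ₀ / cos φ, so h·k = 1.
At 42.9°: h = 0.7325, k = 1.365; principal scales a = 1.365, b = 0.7325.
sin(ω/2) = (a − b)/(a + b) = 0.6326/2.098 = 0.3016, so ω = 2 arcsin(0.3016) ≈ 35.1°.

35.1°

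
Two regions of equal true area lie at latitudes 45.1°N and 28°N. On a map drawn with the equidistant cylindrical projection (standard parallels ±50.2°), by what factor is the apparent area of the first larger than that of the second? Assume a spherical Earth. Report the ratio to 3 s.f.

With standard parallel φ₀ = 50.2°, the equirectangular projection gives x = Rλ cos φ₀, y = Rφ, so h = 1 and k = cos 50.2° / cos φ.
Areal scale at 45.1°: h·k = 1.000 × 0.9068 = 0.9068.
Areal scale at 28°: h·k = 1.000 × 0.7250 = 0.7250.
Ratio = 0.9068/0.7250 ≈ 1.25.

1.25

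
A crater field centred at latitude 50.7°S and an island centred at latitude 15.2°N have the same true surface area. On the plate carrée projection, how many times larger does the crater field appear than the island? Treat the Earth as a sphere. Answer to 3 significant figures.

In the plate carrée (x = Rλ, y = Rφ), meridians are true-scale (h = 1) and parallels are stretched by k = sec φ.
Areal scale at 50.7°: h·k = 1.000 × 1.579 = 1.579.
Areal scale at 15.2°: h·k = 1.000 × 1.036 = 1.036.
Ratio = 1.579/1.036 ≈ 1.52.

1.52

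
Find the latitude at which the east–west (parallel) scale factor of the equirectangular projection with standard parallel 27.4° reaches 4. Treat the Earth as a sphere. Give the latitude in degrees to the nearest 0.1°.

In the equirectangular projection with standard parallel φ₀ = 27.4° (x = Rλ cos φ₀, y = Rφ), meridians are true-scale (h = 1) and the parallel scale is k = cos φ₀ / cos φ.
k = cos φ₀ / cos φ = 4  ⇒  cos φ = cos 27.4° / 4 = 0.2220.
φ = arccos(0.2220) ≈ 77.2°.

77.2°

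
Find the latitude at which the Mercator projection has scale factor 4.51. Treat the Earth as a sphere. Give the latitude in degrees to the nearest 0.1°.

Mercator scale is k = sec φ = 1/cos φ.
1/cos φ = 4.51  ⇒  cos φ = 0.2217  ⇒  φ = arccos(0.2217) ≈ 77.2°.

77.2°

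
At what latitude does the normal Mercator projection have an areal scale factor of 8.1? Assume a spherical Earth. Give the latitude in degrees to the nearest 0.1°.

69.4°

Mercator areal scale is sec²φ.
sec²φ = 8.1  ⇒  cos²φ = 0.1235  ⇒  cos φ = 0.3514.
φ = arccos(0.3514) ≈ 69.4°.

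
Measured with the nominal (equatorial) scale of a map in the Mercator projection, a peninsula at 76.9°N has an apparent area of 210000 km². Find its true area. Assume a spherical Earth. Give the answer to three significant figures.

10800 km²

The Mercator projection is conformal; its linear scale factor is the same in every direction and equals sec φ = 1/cos φ.
Areal scale = k² = sec²φ = 1/cos²(76.9°) = 1/0.2267² = 19.47.
True area = apparent / (areal scale) = 210000 / 19.47 ≈ 10800 km².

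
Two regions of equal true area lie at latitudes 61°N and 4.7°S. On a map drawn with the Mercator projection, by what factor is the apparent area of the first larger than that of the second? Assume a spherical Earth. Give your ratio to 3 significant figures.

4.23

Mercator is conformal with k = sec φ, so areal scale = k² = sec²φ.
At 61°: sec²(61°) = 1/0.4848² = 4.255.
At 4.7°: sec²(4.7°) = 1/0.9966² = 1.007.
Ratio = 4.255/1.007 = cos²(4.7°)/cos²(61°) ≈ 4.23.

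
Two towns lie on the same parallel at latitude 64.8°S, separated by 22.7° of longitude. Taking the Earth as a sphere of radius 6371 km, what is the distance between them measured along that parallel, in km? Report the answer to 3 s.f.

1070 km

Arc length along a parallel = R cos φ · Δλ (with Δλ in radians).
= 6371 × cos 64.8° × (22.7° × π/180) = 6371 × 0.4258 × 0.3962 ≈ 1070 km.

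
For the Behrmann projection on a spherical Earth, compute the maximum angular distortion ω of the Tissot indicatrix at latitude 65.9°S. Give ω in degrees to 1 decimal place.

The Behrmann projection is cylindrical equal-area with φ₀ = 30°. Cylindrical equal-area (φ₀ = 30°): h = cos φ / cos 30° along meridians, k = cos 30° / cos φ along parallels; h·k = 1.
At 65.9°: h = 0.4715, k = 2.121; principal scales a = 2.121, b = 0.4715.
sin(ω/2) = (a − b)/(a + b) = 1.649/2.592 = 0.6362, so ω = 2 arcsin(0.6362) ≈ 79.0°.

79.0°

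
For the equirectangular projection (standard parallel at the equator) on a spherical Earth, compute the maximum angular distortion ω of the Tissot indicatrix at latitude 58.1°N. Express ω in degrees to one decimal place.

Plate carrée maps x = Rλ, y = Rφ. The meridian scale is h = 1 and the parallel scale is k = 1/cos φ = sec φ.
At 58.1°: h = 1.000, k = 1.892; principal scales a = 1.892, b = 1.000.
sin(ω/2) = (a − b)/(a + b) = 0.8924/2.892 = 0.3085, so ω = 2 arcsin(0.3085) ≈ 35.9°.

35.9°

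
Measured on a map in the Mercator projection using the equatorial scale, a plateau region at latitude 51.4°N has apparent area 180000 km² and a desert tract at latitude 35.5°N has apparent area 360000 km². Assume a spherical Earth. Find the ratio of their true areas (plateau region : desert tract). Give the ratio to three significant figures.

On Mercator the areal scale is sec²φ, so true area = apparent × cos²φ.
True area of plateau region: 180000 × cos²(51.4°) = 180000 × 0.3892 = 70060 km².
True area of desert tract: 360000 × cos²(35.5°) = 360000 × 0.6628 = 238600 km².
Ratio = 70060 / 238600 ≈ 0.294.

0.294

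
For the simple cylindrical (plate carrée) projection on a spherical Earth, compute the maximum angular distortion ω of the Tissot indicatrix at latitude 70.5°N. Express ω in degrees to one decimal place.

59.9°

For the equirectangular projection with φ₀ = 0 (plate carrée), h = 1 along meridians and k = sec φ along parallels.
At 70.5°: h = 1.000, k = 2.996; principal scales a = 2.996, b = 1.000.
sin(ω/2) = (a − b)/(a + b) = 1.996/3.996 = 0.4995, so ω = 2 arcsin(0.4995) ≈ 59.9°.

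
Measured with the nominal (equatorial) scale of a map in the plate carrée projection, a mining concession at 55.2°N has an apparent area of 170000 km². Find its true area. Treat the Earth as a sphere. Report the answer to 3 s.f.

In the plate carrée (x = Rλ, y = Rφ), meridians are true-scale (h = 1) and parallels are stretched by k = sec φ.
Areal scale = h·k = 1 × sec φ; at 55.2°, h = 1.000, k = 1.752, so h·k = 1.752.
True area = apparent / (areal scale) = 170000 / 1.752 ≈ 97000 km².

97000 km²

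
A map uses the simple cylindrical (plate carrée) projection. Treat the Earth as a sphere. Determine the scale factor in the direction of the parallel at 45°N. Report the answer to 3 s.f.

For the equirectangular projection with φ₀ = 0 (plate carrée), h = 1 along meridians and k = sec φ along parallels.
k = 1/cos 45° = 1/0.7071 = 1.414.

1.41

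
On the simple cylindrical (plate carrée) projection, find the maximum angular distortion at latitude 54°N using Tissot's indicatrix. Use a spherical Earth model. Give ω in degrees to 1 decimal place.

Plate carrée maps x = Rλ, y = Rφ. The meridian scale is h = 1 and the parallel scale is k = 1/cos φ = sec φ.
At 54°: h = 1.000, k = 1.701; principal scales a = 1.701, b = 1.000.
sin(ω/2) = (a − b)/(a + b) = 0.7013/2.701 = 0.2596, so ω = 2 arcsin(0.2596) ≈ 30.1°.

30.1°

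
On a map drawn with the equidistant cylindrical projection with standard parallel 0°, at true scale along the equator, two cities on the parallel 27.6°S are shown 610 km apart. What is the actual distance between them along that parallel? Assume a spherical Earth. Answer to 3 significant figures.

In the plate carrée (x = Rλ, y = Rφ), meridians are true-scale (h = 1) and parallels are stretched by k = sec φ.
Along the parallel at 27.6°, map distances are exaggerated by k = sec 27.6° = 1.128.
True distance = 610 / 1.128 = 610 × cos 27.6° ≈ 541 km.

541 km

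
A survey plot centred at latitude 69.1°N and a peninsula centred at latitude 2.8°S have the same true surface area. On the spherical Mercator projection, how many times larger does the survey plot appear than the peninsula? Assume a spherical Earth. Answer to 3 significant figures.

On Mercator, area is exaggerated by sec²φ = 1/cos²φ.
At 69.1°: sec²(69.1°) = 1/0.3567² = 7.858.
At 2.8°: sec²(2.8°) = 1/0.9988² = 1.002.
Ratio = 7.858/1.002 = cos²(2.8°)/cos²(69.1°) ≈ 7.84.

7.84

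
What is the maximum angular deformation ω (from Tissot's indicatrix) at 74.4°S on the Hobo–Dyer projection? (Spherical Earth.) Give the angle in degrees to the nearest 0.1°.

The Hobo–Dyer projection is cylindrical equal-area with φ₀ = 37.5°. For cylindrical equal-area with standard parallel φ₀, h = cos φ / cos φ₀ and k = cos φ₀ / cos φ, so h·k = 1.
At 74.4°: h = 0.3390, k = 2.950; principal scales a = 2.950, b = 0.3390.
sin(ω/2) = (a − b)/(a + b) = 2.611/3.289 = 0.7939, so ω = 2 arcsin(0.7939) ≈ 105.1°.

105.1°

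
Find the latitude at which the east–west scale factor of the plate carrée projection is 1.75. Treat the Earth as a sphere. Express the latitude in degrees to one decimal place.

Plate carrée: h = 1, k = sec φ along parallels.
sec φ = 1.75  ⇒  cos φ = 0.5714  ⇒  φ ≈ 55.2°.

55.2°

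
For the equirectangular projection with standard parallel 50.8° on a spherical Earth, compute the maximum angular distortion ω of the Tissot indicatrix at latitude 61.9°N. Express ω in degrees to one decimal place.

In the equirectangular projection with standard parallel φ₀ = 50.8° (x = Rλ cos φ₀, y = Rφ), meridians are true-scale (h = 1) and the parallel scale is k = cos φ₀ / cos φ.
At 61.9°: h = 1.000, k = 1.342; principal scales a = 1.342, b = 1.000.
sin(ω/2) = (a − b)/(a + b) = 0.3419/2.342 = 0.1460, so ω = 2 arcsin(0.1460) ≈ 16.8°.

16.8°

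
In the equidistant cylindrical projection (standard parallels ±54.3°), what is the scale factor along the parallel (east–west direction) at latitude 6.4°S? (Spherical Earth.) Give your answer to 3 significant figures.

The equidistant cylindrical projection with φ₀ = 54.3° has h = 1 (meridians true) and k = cos φ₀ / cos φ along parallels.
k = cos 54.3° / cos 6.4° = 0.5835/0.9938 = 0.5872.

0.587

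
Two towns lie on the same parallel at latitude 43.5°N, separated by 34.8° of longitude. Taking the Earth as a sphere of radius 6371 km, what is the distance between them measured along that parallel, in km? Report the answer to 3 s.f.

Arc length along a parallel = R cos φ · Δλ (with Δλ in radians).
= 6371 × cos 43.5° × (34.8° × π/180) = 6371 × 0.7254 × 0.6074 ≈ 2810 km.

2810 km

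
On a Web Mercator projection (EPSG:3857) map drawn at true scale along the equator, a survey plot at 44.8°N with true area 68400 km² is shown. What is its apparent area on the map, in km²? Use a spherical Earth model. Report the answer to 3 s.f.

136000 km²

Mercator is conformal, so the point scale is isotropic: h = k = sec φ = 1/cos φ.
Areal scale = k² = sec²φ = 1/cos²(44.8°) = 1/0.7096² = 1.986.
Apparent area = 68400 × 1.986 ≈ 136000 km².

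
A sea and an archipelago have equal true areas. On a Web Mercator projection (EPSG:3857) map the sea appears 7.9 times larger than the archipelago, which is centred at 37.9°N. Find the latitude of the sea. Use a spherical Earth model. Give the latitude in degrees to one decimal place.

73.7°

For equal true areas on Mercator, apparent areas scale as sec²φ, so the ratio is cos²φ₂ / cos²φ₁.
cos²φ₂ / cos²φ₁ = 7.9  ⇒  cos φ₁ = cos 37.9° / √7.9 = 0.7891/2.811 = 0.2807.
φ₁ = arccos(0.2807) ≈ 73.7°.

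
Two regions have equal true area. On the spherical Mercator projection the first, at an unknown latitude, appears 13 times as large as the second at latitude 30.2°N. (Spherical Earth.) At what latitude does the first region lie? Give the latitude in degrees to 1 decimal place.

76.1°

Mercator areal scale is sec²φ, so apparent-area ratio = sec²φ₁ / sec²φ₂ = cos²φ₂ / cos²φ₁.
cos²φ₂ / cos²φ₁ = 13  ⇒  cos φ₁ = cos 30.2° / √13 = 0.8643/3.606 = 0.2397.
φ₁ = arccos(0.2397) ≈ 76.1°.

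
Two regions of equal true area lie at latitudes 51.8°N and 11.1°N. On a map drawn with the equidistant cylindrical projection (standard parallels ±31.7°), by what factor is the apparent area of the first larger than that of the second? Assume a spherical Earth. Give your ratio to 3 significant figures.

1.59

The equidistant cylindrical projection with φ₀ = 31.7° has h = 1 (meridians true) and k = cos φ₀ / cos φ along parallels.
Areal scale at 51.8°: h·k = 1.000 × 1.376 = 1.376.
Areal scale at 11.1°: h·k = 1.000 × 0.8670 = 0.8670.
Ratio = 1.376/0.8670 ≈ 1.59.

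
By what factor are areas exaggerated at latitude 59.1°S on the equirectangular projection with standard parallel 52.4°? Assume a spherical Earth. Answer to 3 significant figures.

With standard parallel φ₀ = 52.4°, the equirectangular projection gives x = Rλ cos φ₀, y = Rφ, so h = 1 and k = cos 52.4° / cos φ.
Areal scale = h·k = 1 × cos φ₀ / cos φ; at 59.1°, h = 1.000, k = 1.188, so h·k = 1.188.

1.19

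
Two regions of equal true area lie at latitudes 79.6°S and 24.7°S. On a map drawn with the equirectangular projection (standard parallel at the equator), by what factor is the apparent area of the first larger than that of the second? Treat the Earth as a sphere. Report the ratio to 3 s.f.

5.03

In the plate carrée (x = Rλ, y = Rφ), meridians are true-scale (h = 1) and parallels are stretched by k = sec φ.
Areal scale at 79.6°: h·k = 1.000 × 5.540 = 5.540.
Areal scale at 24.7°: h·k = 1.000 × 1.101 = 1.101.
Ratio = 5.540/1.101 ≈ 5.03.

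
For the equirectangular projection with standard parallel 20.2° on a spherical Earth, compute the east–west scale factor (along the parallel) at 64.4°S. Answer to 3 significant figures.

2.17

In the equirectangular projection with standard parallel φ₀ = 20.2° (x = Rλ cos φ₀, y = Rφ), meridians are true-scale (h = 1) and the parallel scale is k = cos φ₀ / cos φ.
k = cos 20.2° / cos 64.4° = 0.9385/0.4321 = 2.172.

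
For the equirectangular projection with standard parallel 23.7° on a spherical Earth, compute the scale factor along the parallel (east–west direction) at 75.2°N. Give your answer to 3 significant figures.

3.58

The equidistant cylindrical projection with φ₀ = 23.7° has h = 1 (meridians true) and k = cos φ₀ / cos φ along parallels.
k = cos 23.7° / cos 75.2° = 0.9157/0.2554 = 3.585.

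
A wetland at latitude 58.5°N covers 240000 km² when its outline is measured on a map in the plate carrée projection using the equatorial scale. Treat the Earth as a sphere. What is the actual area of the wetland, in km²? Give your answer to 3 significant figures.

125000 km²

For the equirectangular projection with φ₀ = 0 (plate carrée), h = 1 along meridians and k = sec φ along parallels.
Areal scale = h·k = 1 × sec φ; at 58.5°, h = 1.000, k = 1.914, so h·k = 1.914.
True area = apparent / (areal scale) = 240000 / 1.914 ≈ 125000 km².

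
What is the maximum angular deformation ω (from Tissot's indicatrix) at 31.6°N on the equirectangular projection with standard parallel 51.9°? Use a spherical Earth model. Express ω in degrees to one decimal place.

18.4°

The equidistant cylindrical projection with φ₀ = 51.9° has h = 1 (meridians true) and k = cos φ₀ / cos φ along parallels.
At 31.6°: h = 1.000, k = 0.7245; principal scales a = 1.000, b = 0.7245.
sin(ω/2) = (a − b)/(a + b) = 0.2755/1.724 = 0.1598, so ω = 2 arcsin(0.1598) ≈ 18.4°.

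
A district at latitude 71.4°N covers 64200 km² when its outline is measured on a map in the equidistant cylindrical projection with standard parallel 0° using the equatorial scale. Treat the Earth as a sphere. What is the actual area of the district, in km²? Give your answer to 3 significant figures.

For the equirectangular projection with φ₀ = 0 (plate carrée), h = 1 along meridians and k = sec φ along parallels.
Areal scale = h·k = 1 × sec φ; at 71.4°, h = 1.000, k = 3.135, so h·k = 3.135.
True area = apparent / (areal scale) = 64200 / 3.135 ≈ 20500 km².

20500 km²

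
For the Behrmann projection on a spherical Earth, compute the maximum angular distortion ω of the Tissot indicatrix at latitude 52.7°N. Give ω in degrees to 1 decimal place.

40.1°

Behrmann is a cylindrical equal-area projection with standard parallels at ±30°. Cylindrical equal-area (φ₀ = 30°): h = cos φ / cos 30° along meridians, k = cos 30° / cos φ along parallels; h·k = 1.
At 52.7°: h = 0.6997, k = 1.429; principal scales a = 1.429, b = 0.6997.
sin(ω/2) = (a − b)/(a + b) = 0.7294/2.129 = 0.3426, so ω = 2 arcsin(0.3426) ≈ 40.1°.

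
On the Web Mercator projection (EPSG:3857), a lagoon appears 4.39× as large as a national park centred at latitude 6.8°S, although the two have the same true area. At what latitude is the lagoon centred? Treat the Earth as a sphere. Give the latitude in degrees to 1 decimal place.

61.7°

For equal true areas on Mercator, apparent areas scale as sec²φ, so the ratio is cos²φ₂ / cos²φ₁.
cos²φ₂ / cos²φ₁ = 4.39  ⇒  cos φ₁ = cos 6.8° / √4.39 = 0.9930/2.095 = 0.4739.
φ₁ = arccos(0.4739) ≈ 61.7°.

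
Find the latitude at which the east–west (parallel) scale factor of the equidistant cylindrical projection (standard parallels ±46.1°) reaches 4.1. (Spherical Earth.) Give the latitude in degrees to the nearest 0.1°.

80.3°

The equidistant cylindrical projection with φ₀ = 46.1° has h = 1 (meridians true) and k = cos φ₀ / cos φ along parallels.
k = cos φ₀ / cos φ = 4.1  ⇒  cos φ = cos 46.1° / 4.1 = 0.1691.
φ = arccos(0.1691) ≈ 80.3°.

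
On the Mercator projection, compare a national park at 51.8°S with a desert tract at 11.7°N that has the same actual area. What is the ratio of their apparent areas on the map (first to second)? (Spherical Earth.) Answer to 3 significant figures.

2.51

On Mercator, area is exaggerated by sec²φ = 1/cos²φ.
At 51.8°: sec²(51.8°) = 1/0.6184² = 2.615.
At 11.7°: sec²(11.7°) = 1/0.9792² = 1.043.
Ratio = 2.615/1.043 = cos²(11.7°)/cos²(51.8°) ≈ 2.51.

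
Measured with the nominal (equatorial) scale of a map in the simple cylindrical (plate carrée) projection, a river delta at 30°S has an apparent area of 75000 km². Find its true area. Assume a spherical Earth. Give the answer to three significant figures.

65000 km²

For the equirectangular projection with φ₀ = 0 (plate carrée), h = 1 along meridians and k = sec φ along parallels.
Areal scale = h·k = 1 × sec φ; at 30°, h = 1.000, k = 1.155, so h·k = 1.155.
True area = apparent / (areal scale) = 75000 / 1.155 ≈ 65000 km².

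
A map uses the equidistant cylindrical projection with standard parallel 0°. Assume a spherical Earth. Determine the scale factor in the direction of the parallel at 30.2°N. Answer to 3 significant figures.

1.16

In the plate carrée (x = Rλ, y = Rφ), meridians are true-scale (h = 1) and parallels are stretched by k = sec φ.
k = 1/cos 30.2° = 1/0.8643 = 1.157.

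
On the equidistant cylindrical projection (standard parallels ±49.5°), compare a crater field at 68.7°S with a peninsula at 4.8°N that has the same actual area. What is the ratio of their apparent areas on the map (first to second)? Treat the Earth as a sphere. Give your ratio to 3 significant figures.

2.74

In the equirectangular projection with standard parallel φ₀ = 49.5° (x = Rλ cos φ₀, y = Rφ), meridians are true-scale (h = 1) and the parallel scale is k = cos φ₀ / cos φ.
Areal scale at 68.7°: h·k = 1.000 × 1.788 = 1.788.
Areal scale at 4.8°: h·k = 1.000 × 0.6517 = 0.6517.
Ratio = 1.788/0.6517 ≈ 2.74.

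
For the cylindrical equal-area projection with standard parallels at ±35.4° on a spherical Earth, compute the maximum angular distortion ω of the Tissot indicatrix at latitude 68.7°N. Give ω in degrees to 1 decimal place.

A cylindrical equal-area projection with standard parallel φ₀ has meridian scale h = cos φ / cos φ₀ and parallel scale k = cos φ₀ / cos φ (so areas are preserved, h·k = 1).
At 68.7°: h = 0.4456, k = 2.244; principal scales a = 2.244, b = 0.4456.
sin(ω/2) = (a − b)/(a + b) = 1.798/2.690 = 0.6686, so ω = 2 arcsin(0.6686) ≈ 83.9°.

83.9°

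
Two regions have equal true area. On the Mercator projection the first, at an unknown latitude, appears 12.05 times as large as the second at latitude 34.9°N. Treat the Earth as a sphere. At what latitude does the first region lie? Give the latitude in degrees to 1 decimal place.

Mercator areal scale is sec²φ, so apparent-area ratio = sec²φ₁ / sec²φ₂ = cos²φ₂ / cos²φ₁.
cos²φ₂ / cos²φ₁ = 12.05  ⇒  cos φ₁ = cos 34.9° / √12.05 = 0.8202/3.471 = 0.2363.
φ₁ = arccos(0.2363) ≈ 76.3°.

76.3°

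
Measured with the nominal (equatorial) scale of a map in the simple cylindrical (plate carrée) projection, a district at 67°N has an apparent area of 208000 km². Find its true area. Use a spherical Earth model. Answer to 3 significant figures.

81300 km²

In the plate carrée (x = Rλ, y = Rφ), meridians are true-scale (h = 1) and parallels are stretched by k = sec φ.
Areal scale = h·k = 1 × sec φ; at 67°, h = 1.000, k = 2.559, so h·k = 2.559.
True area = apparent / (areal scale) = 208000 / 2.559 ≈ 81300 km².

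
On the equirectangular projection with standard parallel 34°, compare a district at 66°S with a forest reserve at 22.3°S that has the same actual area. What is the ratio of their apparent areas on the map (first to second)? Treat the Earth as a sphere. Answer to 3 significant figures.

2.27

In the equirectangular projection with standard parallel φ₀ = 34° (x = Rλ cos φ₀, y = Rφ), meridians are true-scale (h = 1) and the parallel scale is k = cos φ₀ / cos φ.
Areal scale at 66°: h·k = 1.000 × 2.038 = 2.038.
Areal scale at 22.3°: h·k = 1.000 × 0.8961 = 0.8961.
Ratio = 2.038/0.8961 ≈ 2.27.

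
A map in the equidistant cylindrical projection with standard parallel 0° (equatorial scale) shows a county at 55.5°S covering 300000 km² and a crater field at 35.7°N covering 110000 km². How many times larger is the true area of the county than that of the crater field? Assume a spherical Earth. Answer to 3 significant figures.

Plate carrée has h = 1 and k = sec φ, giving areal scale sec φ; true area = (apparent area) · cos φ.
True area of county: 300000 × cos(55.5°) = 300000 × 0.5664 = 169900 km².
True area of crater field: 110000 × cos(35.7°) = 110000 × 0.8121 = 89330 km².
Ratio = 169900 / 89330 ≈ 1.90.

1.90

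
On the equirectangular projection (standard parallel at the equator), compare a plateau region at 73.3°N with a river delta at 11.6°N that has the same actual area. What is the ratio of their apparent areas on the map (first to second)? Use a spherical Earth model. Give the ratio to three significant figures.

For the equirectangular projection with φ₀ = 0 (plate carrée), h = 1 along meridians and k = sec φ along parallels.
Areal scale at 73.3°: h·k = 1.000 × 3.480 = 3.480.
Areal scale at 11.6°: h·k = 1.000 × 1.021 = 1.021.
Ratio = 3.480/1.021 ≈ 3.41.

3.41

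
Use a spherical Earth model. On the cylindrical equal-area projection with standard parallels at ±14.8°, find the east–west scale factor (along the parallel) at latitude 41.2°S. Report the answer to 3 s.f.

1.28

Cylindrical equal-area (φ₀ = 14.8°): h = cos φ / cos 14.8° along meridians, k = cos 14.8° / cos φ along parallels; h·k = 1.
k = cos 14.8° / cos 41.2° = 0.9668/0.7524 = 1.285.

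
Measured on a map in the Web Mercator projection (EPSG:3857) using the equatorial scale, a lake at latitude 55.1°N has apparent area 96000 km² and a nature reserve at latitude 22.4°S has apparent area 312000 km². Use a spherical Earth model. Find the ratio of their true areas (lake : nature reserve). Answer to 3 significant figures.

Mercator's areal exaggeration is sec²φ; hence true area = (apparent area) · cos²φ.
True area of lake: 96000 × cos²(55.1°) = 96000 × 0.3274 = 31430 km².
True area of nature reserve: 312000 × cos²(22.4°) = 312000 × 0.8548 = 266700 km².
Ratio = 31430 / 266700 ≈ 0.118.

0.118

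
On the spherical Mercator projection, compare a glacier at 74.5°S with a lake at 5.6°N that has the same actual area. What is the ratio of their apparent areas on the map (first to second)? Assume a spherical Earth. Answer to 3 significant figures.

Mercator areal scale is sec²φ.
At 74.5°: sec²(74.5°) = 1/0.2672² = 14.00.
At 5.6°: sec²(5.6°) = 1/0.9952² = 1.010.
Ratio = 14.00/1.010 = cos²(5.6°)/cos²(74.5°) ≈ 13.9.

13.9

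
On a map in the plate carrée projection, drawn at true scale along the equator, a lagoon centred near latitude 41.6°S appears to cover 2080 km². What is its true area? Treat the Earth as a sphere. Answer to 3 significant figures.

1560 km²

For the equirectangular projection with φ₀ = 0 (plate carrée), h = 1 along meridians and k = sec φ along parallels.
Areal scale = h·k = 1 × sec φ; at 41.6°, h = 1.000, k = 1.337, so h·k = 1.337.
True area = apparent / (areal scale) = 2080 / 1.337 ≈ 1560 km².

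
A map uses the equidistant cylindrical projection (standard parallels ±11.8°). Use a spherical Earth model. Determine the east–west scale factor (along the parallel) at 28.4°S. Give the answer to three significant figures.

1.11

With standard parallel φ₀ = 11.8°, the equirectangular projection gives x = Rλ cos φ₀, y = Rφ, so h = 1 and k = cos 11.8° / cos φ.
k = cos 11.8° / cos 28.4° = 0.9789/0.8796 = 1.113.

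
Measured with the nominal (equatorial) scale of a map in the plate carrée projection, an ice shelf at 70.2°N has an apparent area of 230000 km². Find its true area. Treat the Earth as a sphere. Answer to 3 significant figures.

In the plate carrée (x = Rλ, y = Rφ), meridians are true-scale (h = 1) and parallels are stretched by k = sec φ.
Areal scale = h·k = 1 × sec φ; at 70.2°, h = 1.000, k = 2.952, so h·k = 2.952.
True area = apparent / (areal scale) = 230000 / 2.952 ≈ 77900 km².

77900 km²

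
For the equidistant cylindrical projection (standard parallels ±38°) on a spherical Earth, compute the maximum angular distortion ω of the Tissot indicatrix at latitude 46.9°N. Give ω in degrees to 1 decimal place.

8.2°

With standard parallel φ₀ = 38°, the equirectangular projection gives x = Rλ cos φ₀, y = Rφ, so h = 1 and k = cos 38° / cos φ.
At 46.9°: h = 1.000, k = 1.153; principal scales a = 1.153, b = 1.000.
sin(ω/2) = (a − b)/(a + b) = 0.1533/2.153 = 0.07119, so ω = 2 arcsin(0.07119) ≈ 8.2°.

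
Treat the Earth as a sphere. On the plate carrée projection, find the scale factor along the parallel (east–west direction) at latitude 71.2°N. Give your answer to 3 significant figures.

In the plate carrée (x = Rλ, y = Rφ), meridians are true-scale (h = 1) and parallels are stretched by k = sec φ.
k = 1/cos 71.2° = 1/0.3223 = 3.103.

3.10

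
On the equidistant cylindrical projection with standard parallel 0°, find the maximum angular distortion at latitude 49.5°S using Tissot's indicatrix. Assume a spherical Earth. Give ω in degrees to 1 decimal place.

24.5°

In the plate carrée (x = Rλ, y = Rφ), meridians are true-scale (h = 1) and parallels are stretched by k = sec φ.
At 49.5°: h = 1.000, k = 1.540; principal scales a = 1.540, b = 1.000.
sin(ω/2) = (a − b)/(a + b) = 0.5398/2.540 = 0.2125, so ω = 2 arcsin(0.2125) ≈ 24.5°.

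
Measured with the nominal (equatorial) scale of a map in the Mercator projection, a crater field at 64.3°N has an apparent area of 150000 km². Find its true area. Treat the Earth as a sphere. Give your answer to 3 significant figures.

28200 km²

For Mercator, h = k = sec φ (a conformal cylindrical projection has a single point scale, 1/cos φ).
Areal scale = k² = sec²φ = 1/cos²(64.3°) = 1/0.4337² = 5.317.
True area = apparent / (areal scale) = 150000 / 5.317 ≈ 28200 km².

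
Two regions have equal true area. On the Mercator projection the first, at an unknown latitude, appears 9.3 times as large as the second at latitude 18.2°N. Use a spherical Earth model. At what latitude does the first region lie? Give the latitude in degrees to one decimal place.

71.8°

Mercator areal scale is sec²φ, so apparent-area ratio = sec²φ₁ / sec²φ₂ = cos²φ₂ / cos²φ₁.
cos²φ₂ / cos²φ₁ = 9.3  ⇒  cos φ₁ = cos 18.2° / √9.3 = 0.9500/3.050 = 0.3115.
φ₁ = arccos(0.3115) ≈ 71.8°.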